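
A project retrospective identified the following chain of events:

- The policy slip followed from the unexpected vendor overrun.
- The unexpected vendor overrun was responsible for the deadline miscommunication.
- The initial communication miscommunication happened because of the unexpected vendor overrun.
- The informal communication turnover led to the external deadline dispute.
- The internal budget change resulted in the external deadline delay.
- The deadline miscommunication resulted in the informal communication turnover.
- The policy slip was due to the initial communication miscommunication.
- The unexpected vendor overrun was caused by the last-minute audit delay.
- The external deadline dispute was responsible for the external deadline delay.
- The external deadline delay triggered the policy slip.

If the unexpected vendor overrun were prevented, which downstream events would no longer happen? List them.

the deadline miscommunication, the external deadline dispute, the informal communication turnover, the initial communication miscommunication

Downstream of the unexpected vendor overrun: the initial communication miscommunication, the deadline miscommunication, the informal communication turnover, the external deadline dispute, the external deadline delay, the policy slip.
Of those, still caused via another path: the external deadline delay, the policy slip.
The remainder have no surviving cause.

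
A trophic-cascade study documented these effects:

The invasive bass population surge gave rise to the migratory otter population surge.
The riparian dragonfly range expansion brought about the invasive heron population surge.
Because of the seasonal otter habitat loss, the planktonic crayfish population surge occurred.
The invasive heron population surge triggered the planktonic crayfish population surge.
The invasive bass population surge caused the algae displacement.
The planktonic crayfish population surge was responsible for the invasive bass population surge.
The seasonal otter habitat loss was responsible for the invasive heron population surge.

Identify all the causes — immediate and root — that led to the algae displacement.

the invasive bass population surge, the invasive heron population surge, the planktonic crayfish population surge, the riparian dragonfly range expansion, the seasonal otter habitat loss

Immediate cause of the algae displacement: the invasive bass population surge.
Further upstream: the riparian dragonfly range expansion, the seasonal otter habitat loss, the invasive heron population surge, the planktonic crayfish population surge.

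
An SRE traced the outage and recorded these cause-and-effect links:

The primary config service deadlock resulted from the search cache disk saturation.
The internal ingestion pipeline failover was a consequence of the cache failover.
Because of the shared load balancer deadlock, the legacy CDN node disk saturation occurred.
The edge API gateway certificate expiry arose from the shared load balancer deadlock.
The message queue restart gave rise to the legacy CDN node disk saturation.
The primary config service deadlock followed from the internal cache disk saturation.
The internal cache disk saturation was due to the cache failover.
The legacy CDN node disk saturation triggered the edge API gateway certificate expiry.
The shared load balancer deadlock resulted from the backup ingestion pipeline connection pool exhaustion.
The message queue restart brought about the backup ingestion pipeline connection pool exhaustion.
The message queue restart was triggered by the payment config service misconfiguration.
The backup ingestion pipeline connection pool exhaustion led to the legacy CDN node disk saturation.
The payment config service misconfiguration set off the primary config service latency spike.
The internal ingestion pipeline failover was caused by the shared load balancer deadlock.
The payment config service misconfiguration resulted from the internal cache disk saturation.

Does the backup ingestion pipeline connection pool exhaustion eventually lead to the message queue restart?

No

The backup ingestion pipeline connection pool exhaustion leads to the shared load balancer deadlock, the legacy CDN node disk saturation, the edge API gateway certificate expiry, the internal ingestion pipeline failover; the message queue restart is not among them.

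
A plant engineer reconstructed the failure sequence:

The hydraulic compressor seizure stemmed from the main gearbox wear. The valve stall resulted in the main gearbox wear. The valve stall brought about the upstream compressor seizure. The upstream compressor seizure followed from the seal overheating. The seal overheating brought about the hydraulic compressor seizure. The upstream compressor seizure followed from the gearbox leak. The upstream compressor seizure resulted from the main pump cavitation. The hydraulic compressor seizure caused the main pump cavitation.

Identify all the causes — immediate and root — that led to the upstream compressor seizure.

Immediate causes of the upstream compressor seizure: the valve stall, the seal overheating, the main pump cavitation, the gearbox leak.
Further upstream: the main gearbox wear, the hydraulic compressor seizure.

the gearbox leak, the hydraulic compressor seizure, the main gearbox wear, the main pump cavitation, the seal overheating, the valve stall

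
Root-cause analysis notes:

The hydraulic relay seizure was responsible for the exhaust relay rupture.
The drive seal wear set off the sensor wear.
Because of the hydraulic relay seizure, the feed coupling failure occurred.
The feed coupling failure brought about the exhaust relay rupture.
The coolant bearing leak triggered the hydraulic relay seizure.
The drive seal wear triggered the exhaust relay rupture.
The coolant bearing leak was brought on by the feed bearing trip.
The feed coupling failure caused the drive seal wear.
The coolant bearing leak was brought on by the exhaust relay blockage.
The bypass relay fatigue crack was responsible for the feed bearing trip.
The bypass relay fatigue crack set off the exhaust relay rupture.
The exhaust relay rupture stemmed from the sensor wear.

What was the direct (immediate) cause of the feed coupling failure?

the hydraulic relay seizure

Upstream contributors include the bypass relay fatigue crack, the feed bearing trip, the coolant bearing leak, the exhaust relay blockage, but only the hydraulic relay seizure feeds directly into the feed coupling failure.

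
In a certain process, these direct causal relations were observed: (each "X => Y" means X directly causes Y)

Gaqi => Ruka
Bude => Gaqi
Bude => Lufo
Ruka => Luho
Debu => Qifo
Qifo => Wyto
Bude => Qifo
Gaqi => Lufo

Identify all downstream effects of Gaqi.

Lufo, Luho, Ruka

Direct effects: Ruka, Lufo.
2 steps out: Luho.
Not reachable from it: Debu, Bude, Qifo, Wyto.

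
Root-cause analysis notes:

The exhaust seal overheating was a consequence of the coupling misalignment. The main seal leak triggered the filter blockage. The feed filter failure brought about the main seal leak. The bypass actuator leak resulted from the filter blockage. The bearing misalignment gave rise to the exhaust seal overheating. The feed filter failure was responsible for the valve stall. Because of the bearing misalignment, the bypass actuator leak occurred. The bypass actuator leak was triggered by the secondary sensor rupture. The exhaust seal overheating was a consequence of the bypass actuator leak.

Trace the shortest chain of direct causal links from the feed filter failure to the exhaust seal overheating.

the feed filter failure → the main seal leak
the main seal leak → the filter blockage
the filter blockage → the bypass actuator leak
the bypass actuator leak → the exhaust seal overheating
Length: 4 steps.

the feed filter failure → the main seal leak → the filter blockage → the bypass actuator leak → the exhaust seal overheating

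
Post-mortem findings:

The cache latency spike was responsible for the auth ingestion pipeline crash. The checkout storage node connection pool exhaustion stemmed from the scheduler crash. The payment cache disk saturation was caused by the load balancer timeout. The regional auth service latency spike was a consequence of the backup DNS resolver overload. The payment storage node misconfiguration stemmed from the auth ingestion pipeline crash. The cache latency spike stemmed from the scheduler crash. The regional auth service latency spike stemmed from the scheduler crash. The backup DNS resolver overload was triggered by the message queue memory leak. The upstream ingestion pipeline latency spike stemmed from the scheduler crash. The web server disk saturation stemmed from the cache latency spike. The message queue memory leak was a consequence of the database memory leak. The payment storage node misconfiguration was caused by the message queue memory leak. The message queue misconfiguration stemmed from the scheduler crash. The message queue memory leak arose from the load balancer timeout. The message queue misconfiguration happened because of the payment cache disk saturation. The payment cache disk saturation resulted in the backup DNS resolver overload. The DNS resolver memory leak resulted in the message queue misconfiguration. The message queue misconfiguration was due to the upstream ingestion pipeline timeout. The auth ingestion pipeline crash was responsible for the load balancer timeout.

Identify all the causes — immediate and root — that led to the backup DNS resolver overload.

the auth ingestion pipeline crash, the cache latency spike, the database memory leak, the load balancer timeout, the message queue memory leak, the payment cache disk saturation, the scheduler crash

Immediate causes of the backup DNS resolver overload: the message queue memory leak, the payment cache disk saturation.
Further upstream: the scheduler crash, the cache latency spike, the database memory leak, the auth ingestion pipeline crash, the load balancer timeout.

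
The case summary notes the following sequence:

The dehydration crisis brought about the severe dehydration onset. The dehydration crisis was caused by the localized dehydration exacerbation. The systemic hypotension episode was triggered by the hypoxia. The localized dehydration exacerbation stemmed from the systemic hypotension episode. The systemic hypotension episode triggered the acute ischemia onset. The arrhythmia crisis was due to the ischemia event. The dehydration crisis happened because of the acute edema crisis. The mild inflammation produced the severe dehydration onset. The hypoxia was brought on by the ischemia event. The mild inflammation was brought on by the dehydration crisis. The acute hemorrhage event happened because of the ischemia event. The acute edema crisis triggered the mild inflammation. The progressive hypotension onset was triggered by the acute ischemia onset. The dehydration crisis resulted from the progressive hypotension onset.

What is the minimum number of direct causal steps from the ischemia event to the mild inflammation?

Shortest chain: the ischemia event → the hypoxia → the systemic hypotension episode → the localized dehydration exacerbation → the dehydration crisis → the mild inflammation.

5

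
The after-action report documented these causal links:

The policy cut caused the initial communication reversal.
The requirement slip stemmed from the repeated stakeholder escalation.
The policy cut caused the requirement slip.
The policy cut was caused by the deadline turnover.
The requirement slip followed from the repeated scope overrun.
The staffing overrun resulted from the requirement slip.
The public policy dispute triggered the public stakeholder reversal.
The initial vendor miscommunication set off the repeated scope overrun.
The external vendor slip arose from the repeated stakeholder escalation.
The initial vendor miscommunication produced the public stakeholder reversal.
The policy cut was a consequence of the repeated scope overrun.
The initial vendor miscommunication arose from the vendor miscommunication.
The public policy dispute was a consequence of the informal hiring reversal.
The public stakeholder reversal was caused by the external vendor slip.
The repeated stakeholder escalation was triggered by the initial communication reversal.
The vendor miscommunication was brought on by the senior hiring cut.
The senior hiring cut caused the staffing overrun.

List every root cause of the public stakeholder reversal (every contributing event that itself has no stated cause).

the deadline turnover, the informal hiring reversal, the senior hiring cut

Tracing upstream from the public stakeholder reversal: the public stakeholder reversal ← the external vendor slip ← the repeated stakeholder escalation ← the initial communication reversal ← the policy cut ← the deadline turnover.
A separate upstream branch: the public stakeholder reversal ← the initial vendor miscommunication ← the vendor miscommunication ← the senior hiring cut.
A separate upstream branch: the public stakeholder reversal ← the public policy dispute ← the informal hiring reversal.
Each of those chain origins has no stated cause.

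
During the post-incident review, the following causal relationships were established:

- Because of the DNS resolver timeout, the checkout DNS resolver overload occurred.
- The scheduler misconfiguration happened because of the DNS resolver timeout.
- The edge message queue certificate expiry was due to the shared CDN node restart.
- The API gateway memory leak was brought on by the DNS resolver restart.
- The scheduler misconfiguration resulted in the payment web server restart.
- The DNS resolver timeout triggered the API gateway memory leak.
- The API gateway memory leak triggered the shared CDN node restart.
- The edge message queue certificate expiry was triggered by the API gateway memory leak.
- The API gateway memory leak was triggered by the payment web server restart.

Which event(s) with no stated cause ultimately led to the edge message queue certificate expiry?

the DNS resolver restart, the DNS resolver timeout

Tracing upstream from the edge message queue certificate expiry: the edge message queue certificate expiry ← the API gateway memory leak ← the DNS resolver timeout.
A separate upstream branch: the edge message queue certificate expiry ← the API gateway memory leak ← the DNS resolver restart.
Each of those chain origins has no stated cause.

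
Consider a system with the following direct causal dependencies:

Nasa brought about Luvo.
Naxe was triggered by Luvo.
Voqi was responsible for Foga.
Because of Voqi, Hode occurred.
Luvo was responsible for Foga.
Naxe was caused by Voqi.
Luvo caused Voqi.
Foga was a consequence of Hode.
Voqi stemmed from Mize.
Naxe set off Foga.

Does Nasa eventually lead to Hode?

Yes

There is a causal chain: Nasa → Luvo → Voqi → Hode.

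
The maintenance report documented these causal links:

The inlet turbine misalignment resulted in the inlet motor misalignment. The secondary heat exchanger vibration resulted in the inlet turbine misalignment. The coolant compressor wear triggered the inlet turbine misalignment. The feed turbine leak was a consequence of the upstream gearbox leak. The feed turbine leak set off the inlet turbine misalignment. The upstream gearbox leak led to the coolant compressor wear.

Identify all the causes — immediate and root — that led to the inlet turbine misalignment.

Immediate causes of the inlet turbine misalignment: the coolant compressor wear, the feed turbine leak, the secondary heat exchanger vibration.
Further upstream: the upstream gearbox leak.

the coolant compressor wear, the feed turbine leak, the secondary heat exchanger vibration, the upstream gearbox leak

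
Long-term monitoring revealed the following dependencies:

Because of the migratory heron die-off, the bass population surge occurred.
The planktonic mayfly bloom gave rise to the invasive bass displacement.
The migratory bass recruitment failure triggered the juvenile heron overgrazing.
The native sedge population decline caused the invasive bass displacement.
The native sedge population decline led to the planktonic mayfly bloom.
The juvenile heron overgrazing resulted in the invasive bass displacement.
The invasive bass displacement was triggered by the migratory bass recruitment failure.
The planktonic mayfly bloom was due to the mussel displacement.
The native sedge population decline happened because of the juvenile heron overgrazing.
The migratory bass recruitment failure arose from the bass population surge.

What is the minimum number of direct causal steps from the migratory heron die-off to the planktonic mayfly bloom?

Shortest chain: the migratory heron die-off → the bass population surge → the migratory bass recruitment failure → the juvenile heron overgrazing → the native sedge population decline → the planktonic mayfly bloom.

5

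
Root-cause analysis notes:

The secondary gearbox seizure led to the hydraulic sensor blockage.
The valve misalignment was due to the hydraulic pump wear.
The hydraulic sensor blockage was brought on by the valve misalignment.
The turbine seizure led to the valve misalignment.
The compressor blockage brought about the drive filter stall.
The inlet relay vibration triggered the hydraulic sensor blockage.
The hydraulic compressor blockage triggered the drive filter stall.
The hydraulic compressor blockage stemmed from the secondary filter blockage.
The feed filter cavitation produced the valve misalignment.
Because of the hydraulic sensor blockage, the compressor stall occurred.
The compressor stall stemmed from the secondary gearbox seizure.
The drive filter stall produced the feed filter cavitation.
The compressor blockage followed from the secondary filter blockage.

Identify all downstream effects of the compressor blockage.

the compressor stall, the drive filter stall, the feed filter cavitation, the hydraulic sensor blockage, the valve misalignment

Direct effects: the drive filter stall.
2 steps out: the feed filter cavitation.
3 steps out: the valve misalignment.
4 steps out: the hydraulic sensor blockage.
5 steps out: the compressor stall.
Not reachable from it: the secondary filter blockage, the hydraulic pump wear, the turbine seizure, the hydraulic compressor blockage, the inlet relay vibration, the secondary gearbox seizure.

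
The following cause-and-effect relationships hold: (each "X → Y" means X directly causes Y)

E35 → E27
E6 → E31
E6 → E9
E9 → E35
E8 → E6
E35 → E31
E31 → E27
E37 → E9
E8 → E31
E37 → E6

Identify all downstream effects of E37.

Direct effects: E6, E9.
2 steps out: E35, E31.
3 steps out: E27.
Not reachable from it: E8.

E27, E31, E35, E6, E9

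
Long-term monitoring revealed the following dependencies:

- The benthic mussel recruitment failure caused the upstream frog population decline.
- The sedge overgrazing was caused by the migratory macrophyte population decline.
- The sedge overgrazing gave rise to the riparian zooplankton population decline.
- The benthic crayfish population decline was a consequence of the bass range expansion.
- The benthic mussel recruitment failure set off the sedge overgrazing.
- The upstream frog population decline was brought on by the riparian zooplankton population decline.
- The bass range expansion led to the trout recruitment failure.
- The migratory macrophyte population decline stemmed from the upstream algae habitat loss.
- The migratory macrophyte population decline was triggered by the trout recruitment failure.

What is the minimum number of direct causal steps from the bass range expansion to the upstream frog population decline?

5

Shortest chain: the bass range expansion → the trout recruitment failure → the migratory macrophyte population decline → the sedge overgrazing → the riparian zooplankton population decline → the upstream frog population decline.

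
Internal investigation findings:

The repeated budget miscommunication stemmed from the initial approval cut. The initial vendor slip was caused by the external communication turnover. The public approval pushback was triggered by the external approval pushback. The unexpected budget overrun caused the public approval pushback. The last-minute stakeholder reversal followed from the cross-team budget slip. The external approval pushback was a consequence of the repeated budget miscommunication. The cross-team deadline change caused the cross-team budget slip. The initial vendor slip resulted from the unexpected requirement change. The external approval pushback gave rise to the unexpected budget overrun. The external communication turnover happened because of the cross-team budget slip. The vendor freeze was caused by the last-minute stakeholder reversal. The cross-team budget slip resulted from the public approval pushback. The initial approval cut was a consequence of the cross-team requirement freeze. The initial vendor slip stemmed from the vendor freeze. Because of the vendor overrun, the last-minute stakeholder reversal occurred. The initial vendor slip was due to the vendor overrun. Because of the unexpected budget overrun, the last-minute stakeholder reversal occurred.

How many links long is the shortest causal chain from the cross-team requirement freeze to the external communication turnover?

6

Shortest chain: the cross-team requirement freeze → the initial approval cut → the repeated budget miscommunication → the external approval pushback → the public approval pushback → the cross-team budget slip → the external communication turnover.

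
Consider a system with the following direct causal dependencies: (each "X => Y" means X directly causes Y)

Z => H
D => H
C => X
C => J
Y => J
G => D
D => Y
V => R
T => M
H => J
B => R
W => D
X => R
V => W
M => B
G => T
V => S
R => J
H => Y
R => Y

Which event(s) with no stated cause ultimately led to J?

C, G, V, Z

Tracing upstream from J: J ← R ← V.
A separate upstream branch: J ← H ← D ← G.
A separate upstream branch: J ← C.
A separate upstream branch: J ← H ← Z.
Each of those chain origins has no stated cause.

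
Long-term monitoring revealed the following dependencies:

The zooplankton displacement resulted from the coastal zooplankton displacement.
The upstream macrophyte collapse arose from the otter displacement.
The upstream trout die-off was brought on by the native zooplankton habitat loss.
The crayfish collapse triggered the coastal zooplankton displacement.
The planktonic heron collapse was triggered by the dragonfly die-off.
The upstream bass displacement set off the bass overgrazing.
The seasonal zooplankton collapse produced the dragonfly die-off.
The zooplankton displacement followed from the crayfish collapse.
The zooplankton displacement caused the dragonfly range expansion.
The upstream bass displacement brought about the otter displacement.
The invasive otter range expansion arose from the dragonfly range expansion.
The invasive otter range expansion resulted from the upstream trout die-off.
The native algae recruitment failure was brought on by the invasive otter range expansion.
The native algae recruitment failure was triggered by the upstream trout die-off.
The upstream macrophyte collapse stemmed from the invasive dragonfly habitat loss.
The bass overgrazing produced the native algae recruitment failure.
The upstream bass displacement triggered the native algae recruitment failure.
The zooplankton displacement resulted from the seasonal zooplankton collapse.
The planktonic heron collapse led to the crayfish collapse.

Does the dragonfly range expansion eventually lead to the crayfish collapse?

The dragonfly range expansion leads to the invasive otter range expansion, the native algae recruitment failure; the crayfish collapse is not among them.

No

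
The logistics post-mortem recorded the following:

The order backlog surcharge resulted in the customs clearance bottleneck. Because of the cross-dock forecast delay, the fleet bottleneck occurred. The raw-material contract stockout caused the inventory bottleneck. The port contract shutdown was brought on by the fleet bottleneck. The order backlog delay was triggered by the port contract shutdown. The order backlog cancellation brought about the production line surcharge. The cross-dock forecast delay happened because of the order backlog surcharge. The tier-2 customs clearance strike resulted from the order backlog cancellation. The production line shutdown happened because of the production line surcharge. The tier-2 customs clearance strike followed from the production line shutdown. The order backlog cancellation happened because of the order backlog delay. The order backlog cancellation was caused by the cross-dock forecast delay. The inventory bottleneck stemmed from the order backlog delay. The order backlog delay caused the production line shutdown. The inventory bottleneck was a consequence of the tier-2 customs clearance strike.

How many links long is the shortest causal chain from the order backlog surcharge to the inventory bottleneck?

Shortest chain: the order backlog surcharge → the cross-dock forecast delay → the order backlog cancellation → the tier-2 customs clearance strike → the inventory bottleneck.

4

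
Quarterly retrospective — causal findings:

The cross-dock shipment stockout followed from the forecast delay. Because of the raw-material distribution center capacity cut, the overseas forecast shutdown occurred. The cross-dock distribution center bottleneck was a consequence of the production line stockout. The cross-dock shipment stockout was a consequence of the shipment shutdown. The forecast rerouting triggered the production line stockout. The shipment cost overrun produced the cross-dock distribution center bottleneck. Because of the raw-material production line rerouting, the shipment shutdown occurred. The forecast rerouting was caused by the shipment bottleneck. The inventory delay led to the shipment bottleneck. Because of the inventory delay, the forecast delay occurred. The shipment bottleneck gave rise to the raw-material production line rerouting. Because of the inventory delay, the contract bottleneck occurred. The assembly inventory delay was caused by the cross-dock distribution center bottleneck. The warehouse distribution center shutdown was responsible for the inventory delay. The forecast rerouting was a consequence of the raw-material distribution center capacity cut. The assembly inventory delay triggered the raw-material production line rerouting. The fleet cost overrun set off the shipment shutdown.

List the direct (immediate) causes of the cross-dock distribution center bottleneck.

the production line stockout, the shipment cost overrun

Upstream contributors include the raw-material distribution center capacity cut, the warehouse distribution center shutdown, the inventory delay, the shipment bottleneck, the forecast rerouting, but only the production line stockout, the shipment cost overrun feed directly into the cross-dock distribution center bottleneck.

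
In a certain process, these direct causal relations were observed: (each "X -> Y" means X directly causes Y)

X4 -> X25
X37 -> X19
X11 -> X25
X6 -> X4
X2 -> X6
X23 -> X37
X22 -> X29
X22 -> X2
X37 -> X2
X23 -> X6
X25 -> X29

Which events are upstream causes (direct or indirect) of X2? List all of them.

X22, X23, X37

Immediate causes of X2: X22, X37.
Further upstream: X23.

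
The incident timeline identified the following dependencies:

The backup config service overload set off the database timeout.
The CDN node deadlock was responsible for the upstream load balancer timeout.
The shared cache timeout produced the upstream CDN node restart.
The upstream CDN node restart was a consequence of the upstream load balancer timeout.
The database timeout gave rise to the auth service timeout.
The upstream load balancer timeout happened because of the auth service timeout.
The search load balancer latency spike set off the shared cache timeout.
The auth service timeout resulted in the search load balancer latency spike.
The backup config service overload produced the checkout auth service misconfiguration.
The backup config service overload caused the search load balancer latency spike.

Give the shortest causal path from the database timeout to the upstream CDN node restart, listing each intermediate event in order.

the database timeout → the auth service timeout
the auth service timeout → the upstream load balancer timeout
the upstream load balancer timeout → the upstream CDN node restart
Length: 3 steps.

the database timeout → the auth service timeout → the upstream load balancer timeout → the upstream CDN node restart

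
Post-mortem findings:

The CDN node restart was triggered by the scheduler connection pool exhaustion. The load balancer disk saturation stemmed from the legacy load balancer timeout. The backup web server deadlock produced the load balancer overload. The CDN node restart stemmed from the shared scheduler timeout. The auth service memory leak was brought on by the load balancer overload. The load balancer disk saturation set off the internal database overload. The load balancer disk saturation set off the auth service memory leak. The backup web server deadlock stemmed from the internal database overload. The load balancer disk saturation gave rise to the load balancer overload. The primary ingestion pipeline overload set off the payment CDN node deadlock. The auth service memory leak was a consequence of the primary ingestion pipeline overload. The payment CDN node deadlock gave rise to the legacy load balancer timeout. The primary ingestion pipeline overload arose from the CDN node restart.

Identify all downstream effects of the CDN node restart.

Direct effects: the primary ingestion pipeline overload.
2 steps out: the payment CDN node deadlock, the auth service memory leak.
3 steps out: the legacy load balancer timeout.
4 steps out: the load balancer disk saturation.
5 steps out: the internal database overload, the load balancer overload.
6 steps out: the backup web server deadlock.
Not reachable from it: the shared scheduler timeout, the scheduler connection pool exhaustion.

the auth service memory leak, the backup web server deadlock, the internal database overload, the legacy load balancer timeout, the load balancer disk saturation, the load balancer overload, the payment CDN node deadlock, the primary ingestion pipeline overload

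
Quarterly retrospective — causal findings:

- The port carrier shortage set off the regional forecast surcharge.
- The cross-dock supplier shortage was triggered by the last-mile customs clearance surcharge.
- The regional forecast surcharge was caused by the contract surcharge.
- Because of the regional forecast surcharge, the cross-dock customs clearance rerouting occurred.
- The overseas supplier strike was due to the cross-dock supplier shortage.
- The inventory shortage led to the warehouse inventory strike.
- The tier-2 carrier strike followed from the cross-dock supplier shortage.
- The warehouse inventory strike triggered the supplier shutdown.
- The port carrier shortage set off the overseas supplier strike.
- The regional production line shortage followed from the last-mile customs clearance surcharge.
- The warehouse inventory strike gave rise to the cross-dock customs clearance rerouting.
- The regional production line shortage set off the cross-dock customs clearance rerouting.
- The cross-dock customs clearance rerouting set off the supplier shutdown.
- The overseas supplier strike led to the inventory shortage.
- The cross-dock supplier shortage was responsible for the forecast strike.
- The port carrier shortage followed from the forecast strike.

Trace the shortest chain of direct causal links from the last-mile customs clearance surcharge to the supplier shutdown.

the last-mile customs clearance surcharge → the regional production line shortage → the cross-dock customs clearance rerouting → the supplier shutdown

the last-mile customs clearance surcharge → the regional production line shortage
the regional production line shortage → the cross-dock customs clearance rerouting
the cross-dock customs clearance rerouting → the supplier shutdown
Length: 3 steps.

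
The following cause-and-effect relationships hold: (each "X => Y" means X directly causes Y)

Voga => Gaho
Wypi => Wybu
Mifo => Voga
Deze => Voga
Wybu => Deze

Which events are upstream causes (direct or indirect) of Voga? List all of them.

Immediate causes of Voga: Deze, Mifo.
Further upstream: Wypi, Wybu.

Deze, Mifo, Wybu, Wypi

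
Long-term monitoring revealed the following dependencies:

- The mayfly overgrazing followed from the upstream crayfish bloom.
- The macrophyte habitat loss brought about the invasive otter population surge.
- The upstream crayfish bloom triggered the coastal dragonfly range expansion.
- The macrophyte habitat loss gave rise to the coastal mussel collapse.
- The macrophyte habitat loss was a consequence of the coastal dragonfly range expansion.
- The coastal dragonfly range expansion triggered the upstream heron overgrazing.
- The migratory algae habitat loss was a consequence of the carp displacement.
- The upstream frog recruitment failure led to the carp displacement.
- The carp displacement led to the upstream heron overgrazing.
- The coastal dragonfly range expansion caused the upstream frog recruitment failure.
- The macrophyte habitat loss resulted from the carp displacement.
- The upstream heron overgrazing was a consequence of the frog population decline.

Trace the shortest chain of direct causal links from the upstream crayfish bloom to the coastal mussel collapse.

the upstream crayfish bloom → the coastal dragonfly range expansion
the coastal dragonfly range expansion → the macrophyte habitat loss
the macrophyte habitat loss → the coastal mussel collapse
Length: 3 steps.

the upstream crayfish bloom → the coastal dragonfly range expansion → the macrophyte habitat loss → the coastal mussel collapse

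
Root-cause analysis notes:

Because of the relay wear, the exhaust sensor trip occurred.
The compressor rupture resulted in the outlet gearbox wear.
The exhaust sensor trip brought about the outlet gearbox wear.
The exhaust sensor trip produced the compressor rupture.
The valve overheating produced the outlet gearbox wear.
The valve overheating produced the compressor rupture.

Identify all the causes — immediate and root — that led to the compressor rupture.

Immediate causes of the compressor rupture: the valve overheating, the exhaust sensor trip.
Further upstream: the relay wear.

the exhaust sensor trip, the relay wear, the valve overheating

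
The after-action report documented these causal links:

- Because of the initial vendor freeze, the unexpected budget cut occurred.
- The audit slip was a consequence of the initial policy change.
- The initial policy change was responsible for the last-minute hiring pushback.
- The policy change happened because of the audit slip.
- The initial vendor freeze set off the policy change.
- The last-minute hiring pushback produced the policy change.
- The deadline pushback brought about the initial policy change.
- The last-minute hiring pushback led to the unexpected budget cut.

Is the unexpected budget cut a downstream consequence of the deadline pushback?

Yes

There is a causal chain: the deadline pushback → the initial policy change → the last-minute hiring pushback → the unexpected budget cut.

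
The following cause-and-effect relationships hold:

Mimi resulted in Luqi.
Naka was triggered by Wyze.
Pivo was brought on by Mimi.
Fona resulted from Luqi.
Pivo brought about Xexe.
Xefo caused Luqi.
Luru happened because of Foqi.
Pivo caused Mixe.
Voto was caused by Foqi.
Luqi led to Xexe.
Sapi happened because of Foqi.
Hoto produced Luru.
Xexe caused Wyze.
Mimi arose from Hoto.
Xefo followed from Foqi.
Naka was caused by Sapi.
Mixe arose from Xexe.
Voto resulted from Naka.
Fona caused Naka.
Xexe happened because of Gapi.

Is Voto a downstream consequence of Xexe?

Yes

There is a causal chain: Xexe → Wyze → Naka → Voto.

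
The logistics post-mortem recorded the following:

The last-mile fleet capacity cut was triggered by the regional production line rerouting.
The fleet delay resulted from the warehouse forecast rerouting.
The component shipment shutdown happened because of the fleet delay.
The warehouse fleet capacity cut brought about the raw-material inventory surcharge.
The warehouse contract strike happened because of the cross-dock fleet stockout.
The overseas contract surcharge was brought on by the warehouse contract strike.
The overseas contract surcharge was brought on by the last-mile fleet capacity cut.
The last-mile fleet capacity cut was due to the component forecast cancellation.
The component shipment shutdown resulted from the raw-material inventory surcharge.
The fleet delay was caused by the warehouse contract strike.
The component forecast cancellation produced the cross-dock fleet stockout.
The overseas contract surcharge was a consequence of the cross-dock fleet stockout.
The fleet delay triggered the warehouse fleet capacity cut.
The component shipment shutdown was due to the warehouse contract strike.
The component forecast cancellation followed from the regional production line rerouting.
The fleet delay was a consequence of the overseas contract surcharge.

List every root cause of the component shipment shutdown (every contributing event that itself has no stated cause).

Tracing upstream from the component shipment shutdown: the component shipment shutdown ← the warehouse contract strike ← the cross-dock fleet stockout ← the component forecast cancellation ← the regional production line rerouting.
A separate upstream branch: the component shipment shutdown ← the fleet delay ← the warehouse forecast rerouting.
Each of those chain origins has no stated cause.

the regional production line rerouting, the warehouse forecast rerouting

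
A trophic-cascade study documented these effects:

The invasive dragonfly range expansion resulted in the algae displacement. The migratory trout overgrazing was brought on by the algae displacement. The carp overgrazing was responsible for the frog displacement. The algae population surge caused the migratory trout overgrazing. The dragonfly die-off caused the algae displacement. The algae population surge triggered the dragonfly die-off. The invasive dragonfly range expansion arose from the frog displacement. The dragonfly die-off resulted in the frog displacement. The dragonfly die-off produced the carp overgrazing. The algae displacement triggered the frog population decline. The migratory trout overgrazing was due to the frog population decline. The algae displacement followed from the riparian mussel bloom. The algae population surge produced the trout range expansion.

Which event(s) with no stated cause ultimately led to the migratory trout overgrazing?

the algae population surge, the riparian mussel bloom

Tracing upstream from the migratory trout overgrazing: the migratory trout overgrazing ← the algae population surge.
A separate upstream branch: the migratory trout overgrazing ← the algae displacement ← the riparian mussel bloom.
Each of those chain origins has no stated cause.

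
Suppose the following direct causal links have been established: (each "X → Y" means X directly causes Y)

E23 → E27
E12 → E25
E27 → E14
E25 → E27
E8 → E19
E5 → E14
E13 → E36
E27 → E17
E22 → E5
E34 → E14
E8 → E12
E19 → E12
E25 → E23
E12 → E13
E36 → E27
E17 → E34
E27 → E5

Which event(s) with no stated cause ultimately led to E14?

Tracing upstream from E14: E14 ← E27 ← E25 ← E12 ← E8.
A separate upstream branch: E14 ← E5 ← E22.
Each of those chain origins has no stated cause.

E22, E8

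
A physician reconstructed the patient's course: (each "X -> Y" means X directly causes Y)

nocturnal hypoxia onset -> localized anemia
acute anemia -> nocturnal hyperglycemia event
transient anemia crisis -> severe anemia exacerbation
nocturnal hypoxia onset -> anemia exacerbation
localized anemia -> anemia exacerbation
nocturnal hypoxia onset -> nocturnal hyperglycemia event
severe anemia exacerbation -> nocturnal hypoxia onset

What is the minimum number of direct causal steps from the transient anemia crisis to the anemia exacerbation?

3

Shortest chain: the transient anemia crisis → the severe anemia exacerbation → the nocturnal hypoxia onset → the anemia exacerbation.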